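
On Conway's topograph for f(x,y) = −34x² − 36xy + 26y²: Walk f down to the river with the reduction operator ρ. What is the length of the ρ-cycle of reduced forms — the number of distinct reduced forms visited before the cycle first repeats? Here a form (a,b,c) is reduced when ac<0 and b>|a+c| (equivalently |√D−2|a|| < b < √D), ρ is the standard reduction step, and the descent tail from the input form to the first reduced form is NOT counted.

D = 4832, ⌊√D⌋ = 69
descent: ρ → (26,36,-34)  [lands on river]
river: ρ → (-34,32,28)
river: ρ → (28,24,-38)
river: ρ → (-38,52,14)
river: ρ → (14,60,-22)
river: ρ → (-22,28,46)
river: ρ → (46,64,-4)
river: ρ → (-4,64,46)
river: ρ → (46,28,-22)
river: ρ → (-22,60,14)
river: ρ → (14,52,-38)
river: ρ → (-38,24,28)
river: ρ → (28,32,-34)
river: ρ → (-34,36,26)
river: ρ → (26,68,-2)
river: ρ → (-2,68,26)
ρ-cycle length = 16 (tail of 1 descent step not counted)

16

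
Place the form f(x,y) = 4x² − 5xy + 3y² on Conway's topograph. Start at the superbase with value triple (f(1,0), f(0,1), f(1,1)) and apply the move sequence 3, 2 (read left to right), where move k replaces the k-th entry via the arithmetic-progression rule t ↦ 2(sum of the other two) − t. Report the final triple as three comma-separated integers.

start (4,3,2) = (f(1,0),f(0,1),f(1,1))
replace slot 3: 2·(4+3) − 2 = 12 → (4,3,12)
replace slot 2: 2·(4+12) − 3 = 29 → (4,29,12)

4,29,12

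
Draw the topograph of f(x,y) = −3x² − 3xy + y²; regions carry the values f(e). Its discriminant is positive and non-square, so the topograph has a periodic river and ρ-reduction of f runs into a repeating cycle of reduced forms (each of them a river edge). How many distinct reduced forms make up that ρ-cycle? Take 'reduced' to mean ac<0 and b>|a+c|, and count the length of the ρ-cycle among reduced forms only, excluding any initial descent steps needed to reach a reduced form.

D = 21, ⌊√D⌋ = 4
descent: ρ → (1,3,-3)  [lands on river]
river: ρ → (-3,3,1)
ρ-cycle length = 2 (tail of 1 descent step not counted)

2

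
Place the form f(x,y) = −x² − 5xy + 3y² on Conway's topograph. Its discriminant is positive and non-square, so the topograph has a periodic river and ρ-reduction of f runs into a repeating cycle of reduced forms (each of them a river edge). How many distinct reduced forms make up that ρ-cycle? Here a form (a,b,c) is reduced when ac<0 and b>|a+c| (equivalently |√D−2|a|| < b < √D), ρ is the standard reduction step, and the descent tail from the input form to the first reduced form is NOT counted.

D = 37, ⌊√D⌋ = 6
descent: ρ → (3,5,-1)  [lands on river]
river: ρ → (-1,5,3)
river: ρ → (3,1,-3)
river: ρ → (-3,5,1)
river: ρ → (1,5,-3)
river: ρ → (-3,1,3)
ρ-cycle length = 6 (tail of 1 descent step not counted)

6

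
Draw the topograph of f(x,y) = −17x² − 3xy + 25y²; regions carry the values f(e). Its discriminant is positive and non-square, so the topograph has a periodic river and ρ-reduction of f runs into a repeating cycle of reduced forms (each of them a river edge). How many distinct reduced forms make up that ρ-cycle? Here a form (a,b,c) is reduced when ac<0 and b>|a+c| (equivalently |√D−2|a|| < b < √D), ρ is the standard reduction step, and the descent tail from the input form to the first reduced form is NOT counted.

D = 1709, ⌊√D⌋ = 41
descent: ρ → (25,3,-17)
descent: ρ → (-17,31,11)  [lands on river]
river: ρ → (11,35,-11)
river: ρ → (-11,31,17)
river: ρ → (17,37,-5)
river: ρ → (-5,33,31)
river: ρ → (31,29,-7)
river: ρ → (-7,41,1)
river: ρ → (1,41,-7)
river: ρ → (-7,29,31)
river: ρ → (31,33,-5)
river: ρ → (-5,37,17)
river: ρ → (17,31,-11)
river: ρ → (-11,35,11)
river: ρ → (11,31,-17)
river: ρ → (-17,37,5)
river: ρ → (5,33,-31)
river: ρ → (-31,29,7)
river: ρ → (7,41,-1)
river: ρ → (-1,41,7)
river: ρ → (7,29,-31)
river: ρ → (-31,33,5)
river: ρ → (5,37,-17)
ρ-cycle length = 22 (tail of 2 descent steps not counted)

22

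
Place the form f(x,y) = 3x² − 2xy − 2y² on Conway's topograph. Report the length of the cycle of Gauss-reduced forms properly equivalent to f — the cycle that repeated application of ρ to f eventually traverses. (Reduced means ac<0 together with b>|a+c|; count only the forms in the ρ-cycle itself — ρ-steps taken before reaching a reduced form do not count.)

D = 28, ⌊√D⌋ = 5
descent: ρ → (-2,2,3)  [lands on river]
river: ρ → (3,4,-1)
river: ρ → (-1,4,3)
river: ρ → (3,2,-2)
ρ-cycle length = 4 (tail of 1 descent step not counted)

4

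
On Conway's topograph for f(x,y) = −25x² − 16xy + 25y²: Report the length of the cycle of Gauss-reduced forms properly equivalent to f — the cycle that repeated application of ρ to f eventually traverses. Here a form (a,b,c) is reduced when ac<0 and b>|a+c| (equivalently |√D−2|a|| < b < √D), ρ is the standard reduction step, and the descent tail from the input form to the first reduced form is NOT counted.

D = 2756, ⌊√D⌋ = 52
descent: ρ → (25,16,-25)  [lands on river]
river: ρ → (-25,34,16)
river: ρ → (16,30,-29)
river: ρ → (-29,28,17)
river: ρ → (17,40,-17)
river: ρ → (-17,28,29)
river: ρ → (29,30,-16)
river: ρ → (-16,34,25)
ρ-cycle length = 8 (tail of 1 descent step not counted)

8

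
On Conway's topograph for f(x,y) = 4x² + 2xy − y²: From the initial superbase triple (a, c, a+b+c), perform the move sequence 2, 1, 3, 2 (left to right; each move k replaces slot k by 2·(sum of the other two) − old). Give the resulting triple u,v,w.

start (4,-1,5) = (f(1,0),f(0,1),f(1,1))
replace slot 2: 2·(4+5) − (-1) = 19 → (4,19,5)
replace slot 1: 2·(19+5) − 4 = 44 → (44,19,5)
replace slot 3: 2·(44+19) − 5 = 121 → (44,19,121)
replace slot 2: 2·(44+121) − 19 = 311 → (44,311,121)

44,311,121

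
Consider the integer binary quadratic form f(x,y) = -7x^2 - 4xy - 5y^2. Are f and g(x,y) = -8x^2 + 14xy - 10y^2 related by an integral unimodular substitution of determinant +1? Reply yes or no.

D₁ = -124, D₂ = -124
f is negative-definite; reduce −f:
−f: flip: (7,4,5)→(5,-4,7)
−f: reduced (well bottom): (5,-4,7) with a≤c, −a<b≤a
flip sign back: reduced form of f is (-5,4,-7)
g is negative-definite; reduce −g:
−g: translate: b→2 (≡-14 mod 16), so (8,-14,10)→(8,2,4)
−g: flip: (8,2,4)→(4,-2,8)
−g: reduced (well bottom): (4,-2,8) with a≤c, −a<b≤a
flip sign back: reduced form of g is (-4,2,-8)
reduced forms (-5, 4, -7) vs (-4, 2, -8) ⇒ inequivalent

no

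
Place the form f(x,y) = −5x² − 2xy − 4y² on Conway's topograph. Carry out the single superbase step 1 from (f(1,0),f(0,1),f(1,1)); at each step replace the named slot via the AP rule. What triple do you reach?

start (-5,-4,-11) = (f(1,0),f(0,1),f(1,1))
replace slot 1: 2·((-4)+(-11)) − (-5) = -25 → (-25,-4,-11)

-25,-4,-11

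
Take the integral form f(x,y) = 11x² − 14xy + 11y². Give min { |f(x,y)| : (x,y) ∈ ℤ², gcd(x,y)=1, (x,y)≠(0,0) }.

translate: b→8 (≡-14 mod 22), so (11,-14,11)→(11,8,8)
flip: (11,8,8)→(8,-8,11)
translate: b→8 (≡-8 mod 16), so (8,-8,11)→(8,8,11)
reduced (well bottom): (8,8,11) with a≤c, −a<b≤a
well minimum = a = 8

8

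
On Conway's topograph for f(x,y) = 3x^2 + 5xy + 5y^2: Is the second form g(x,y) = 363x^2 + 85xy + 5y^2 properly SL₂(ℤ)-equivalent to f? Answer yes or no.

D₁ = -35, D₂ = -35
f: translate: b→-1 (≡5 mod 6), so (3,5,5)→(3,-1,3)
f: flip: (3,-1,3)→(3,1,3)
f: reduced (well bottom): (3,1,3) with a≤c, −a<b≤a
g: flip: (363,85,5)→(5,-85,363)
g: translate: b→5 (≡-85 mod 10), so (5,-85,363)→(5,5,3)
g: flip: (5,5,3)→(3,-5,5)
g: translate: b→1 (≡-5 mod 6), so (3,-5,5)→(3,1,3)
g: reduced (well bottom): (3,1,3) with a≤c, −a<b≤a
reduced forms (3, 1, 3) vs (3, 1, 3) ⇒ equivalent

yes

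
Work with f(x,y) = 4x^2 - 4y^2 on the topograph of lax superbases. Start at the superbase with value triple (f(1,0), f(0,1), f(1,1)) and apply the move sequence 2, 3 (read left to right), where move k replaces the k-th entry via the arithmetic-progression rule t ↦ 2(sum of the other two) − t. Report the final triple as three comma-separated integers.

start (4,-4,0) = (f(1,0),f(0,1),f(1,1))
replace slot 2: 2·(4+0) − (-4) = 12 → (4,12,0)
replace slot 3: 2·(4+12) − 0 = 32 → (4,12,32)

4,12,32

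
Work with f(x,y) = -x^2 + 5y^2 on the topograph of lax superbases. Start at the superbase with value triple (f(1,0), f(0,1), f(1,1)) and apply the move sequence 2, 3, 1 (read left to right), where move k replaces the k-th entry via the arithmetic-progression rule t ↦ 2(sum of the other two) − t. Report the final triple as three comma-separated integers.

start (-1,5,4) = (f(1,0),f(0,1),f(1,1))
replace slot 2: 2·((-1)+4) − 5 = 1 → (-1,1,4)
replace slot 3: 2·((-1)+1) − 4 = -4 → (-1,1,-4)
replace slot 1: 2·(1+(-4)) − (-1) = -5 → (-5,1,-4)

-5,1,-4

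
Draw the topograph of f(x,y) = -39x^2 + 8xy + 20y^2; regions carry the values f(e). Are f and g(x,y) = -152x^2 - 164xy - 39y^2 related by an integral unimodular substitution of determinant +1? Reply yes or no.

D₁ = 3184, D₂ = 3184
river cycle of f (length 44): (20, 32, -27), (-27, 22, 25), (25, 28, -24), (-24, 20, 29), (29, 38, -15), (-15, 52, 8), (8, 44, -39), (-39, 34, 13), (13, 44, -24), (-24, 52, 5), … (34 more)
river cycle of g (length 44): (20, 32, -27), (-27, 22, 25), (25, 28, -24), (-24, 20, 29), (29, 38, -15), (-15, 52, 8), (8, 44, -39), (-39, 34, 13), (13, 44, -24), (-24, 52, 5), … (34 more)
cycles coincide ⇒ equivalent

yes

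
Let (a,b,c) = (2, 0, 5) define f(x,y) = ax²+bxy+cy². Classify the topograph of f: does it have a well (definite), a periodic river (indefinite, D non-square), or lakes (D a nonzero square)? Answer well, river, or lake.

D = b²−4ac = 0² − 4·2·5 = -40
D < 0 ⇒ definite ⇒ every region one sign ⇒ single well

well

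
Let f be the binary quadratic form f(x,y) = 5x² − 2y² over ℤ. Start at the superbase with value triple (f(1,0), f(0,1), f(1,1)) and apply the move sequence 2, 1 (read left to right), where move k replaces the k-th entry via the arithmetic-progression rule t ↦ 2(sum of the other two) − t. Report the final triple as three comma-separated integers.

start (5,-2,3) = (f(1,0),f(0,1),f(1,1))
replace slot 2: 2·(5+3) − (-2) = 18 → (5,18,3)
replace slot 1: 2·(18+3) − 5 = 37 → (37,18,3)

37,18,3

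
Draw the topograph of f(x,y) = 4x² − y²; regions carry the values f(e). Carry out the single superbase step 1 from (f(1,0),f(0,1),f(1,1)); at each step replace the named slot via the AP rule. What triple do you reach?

start (4,-1,3) = (f(1,0),f(0,1),f(1,1))
replace slot 1: 2·((-1)+3) − 4 = 0 → (0,-1,3)

0,-1,3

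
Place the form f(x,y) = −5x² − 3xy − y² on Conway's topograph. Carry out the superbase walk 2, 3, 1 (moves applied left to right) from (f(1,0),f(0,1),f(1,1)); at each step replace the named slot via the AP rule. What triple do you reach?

start (-5,-1,-9) = (f(1,0),f(0,1),f(1,1))
replace slot 2: 2·((-5)+(-9)) − (-1) = -27 → (-5,-27,-9)
replace slot 3: 2·((-5)+(-27)) − (-9) = -55 → (-5,-27,-55)
replace slot 1: 2·((-27)+(-55)) − (-5) = -159 → (-159,-27,-55)

-159,-27,-55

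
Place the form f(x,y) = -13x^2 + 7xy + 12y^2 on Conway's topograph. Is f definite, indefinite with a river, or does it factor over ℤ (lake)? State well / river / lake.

D = b²−4ac = 7² − 4·(-13)·12 = 673
D > 0 non-square ⇒ indefinite ⇒ periodic river

river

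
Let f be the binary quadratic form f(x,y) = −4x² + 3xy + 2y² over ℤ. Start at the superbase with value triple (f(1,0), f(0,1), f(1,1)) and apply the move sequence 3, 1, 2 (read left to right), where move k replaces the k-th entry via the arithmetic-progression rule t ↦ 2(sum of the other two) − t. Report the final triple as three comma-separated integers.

start (-4,2,1) = (f(1,0),f(0,1),f(1,1))
replace slot 3: 2·((-4)+2) − 1 = -5 → (-4,2,-5)
replace slot 1: 2·(2+(-5)) − (-4) = -2 → (-2,2,-5)
replace slot 2: 2·((-2)+(-5)) − 2 = -16 → (-2,-16,-5)

-2,-16,-5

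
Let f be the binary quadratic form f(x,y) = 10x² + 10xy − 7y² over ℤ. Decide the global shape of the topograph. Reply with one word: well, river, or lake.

D = b²−4ac = 10² − 4·10·(-7) = 380
D > 0 non-square ⇒ indefinite ⇒ periodic river

river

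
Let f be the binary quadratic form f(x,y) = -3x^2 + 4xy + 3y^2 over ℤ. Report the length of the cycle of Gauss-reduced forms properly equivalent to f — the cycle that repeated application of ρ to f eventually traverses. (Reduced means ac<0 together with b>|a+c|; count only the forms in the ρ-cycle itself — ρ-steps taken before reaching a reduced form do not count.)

D = 52, ⌊√D⌋ = 7
river: ρ → (3,2,-4)
river: ρ → (-4,6,1)
river: ρ → (1,6,-4)
river: ρ → (-4,2,3)
river: ρ → (3,4,-3)
river: ρ → (-3,2,4)
river: ρ → (4,6,-1)
river: ρ → (-1,6,4)
river: ρ → (4,2,-3)
river: ρ → (-3,4,3)
ρ-cycle length = 10 (tail of 0 descent steps not counted)

10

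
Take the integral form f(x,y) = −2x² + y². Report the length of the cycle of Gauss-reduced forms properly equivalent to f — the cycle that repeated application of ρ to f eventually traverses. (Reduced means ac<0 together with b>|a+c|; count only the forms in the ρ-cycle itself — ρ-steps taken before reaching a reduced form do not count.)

D = 8, ⌊√D⌋ = 2
descent: ρ → (1,2,-1)  [lands on river]
river: ρ → (-1,2,1)
ρ-cycle length = 2 (tail of 1 descent step not counted)

2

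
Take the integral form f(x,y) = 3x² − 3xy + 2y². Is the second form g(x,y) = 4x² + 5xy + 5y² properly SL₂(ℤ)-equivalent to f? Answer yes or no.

D₁ = -15, D₂ = -55
discriminants differ ⇒ not SL₂(ℤ)-equivalent

no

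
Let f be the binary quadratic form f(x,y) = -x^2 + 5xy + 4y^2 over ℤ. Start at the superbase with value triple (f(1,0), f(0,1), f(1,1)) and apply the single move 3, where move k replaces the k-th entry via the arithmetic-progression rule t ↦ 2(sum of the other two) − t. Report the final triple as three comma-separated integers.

start (-1,4,8) = (f(1,0),f(0,1),f(1,1))
replace slot 3: 2·((-1)+4) − 8 = -2 → (-1,4,-2)

-1,4,-2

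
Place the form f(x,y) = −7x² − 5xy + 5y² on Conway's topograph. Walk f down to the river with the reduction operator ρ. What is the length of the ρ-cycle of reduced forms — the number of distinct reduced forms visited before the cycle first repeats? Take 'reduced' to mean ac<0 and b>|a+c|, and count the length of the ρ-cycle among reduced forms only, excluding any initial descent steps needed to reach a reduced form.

D = 165, ⌊√D⌋ = 12
descent: ρ → (5,5,-7)  [lands on river]
river: ρ → (-7,9,3)
river: ρ → (3,9,-7)
river: ρ → (-7,5,5)
ρ-cycle length = 4 (tail of 1 descent step not counted)

4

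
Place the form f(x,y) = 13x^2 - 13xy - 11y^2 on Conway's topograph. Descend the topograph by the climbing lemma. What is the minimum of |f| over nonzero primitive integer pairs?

descent: ρ → (-11,13,13)  [lands on river]
river: ρ → (13,13,-11)
river: ρ → (-11,9,15)
river: ρ → (15,21,-5)
river: ρ → (-5,19,19)
river: ρ → (19,19,-5)
river: ρ → (-5,21,15)
river: ρ → (15,9,-11)
closes: descent 1, river 8
min |a| on river = 5

5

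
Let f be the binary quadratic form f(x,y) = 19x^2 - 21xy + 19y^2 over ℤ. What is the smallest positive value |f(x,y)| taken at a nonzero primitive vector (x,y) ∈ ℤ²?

translate: b→17 (≡-21 mod 38), so (19,-21,19)→(19,17,17)
flip: (19,17,17)→(17,-17,19)
translate: b→17 (≡-17 mod 34), so (17,-17,19)→(17,17,19)
reduced (well bottom): (17,17,19) with a≤c, −a<b≤a
well minimum = a = 17

17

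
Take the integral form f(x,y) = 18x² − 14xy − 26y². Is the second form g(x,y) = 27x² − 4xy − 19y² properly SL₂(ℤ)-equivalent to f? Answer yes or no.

D₁ = 2068, D₂ = 2068
river cycle of f (length 10): (-26, 14, 18), (18, 22, -22), (-22, 22, 18), (18, 14, -26), (-26, 38, 6), (6, 34, -38), (-38, 42, 2), (2, 42, -38), (-38, 34, 6), (6, 38, -26)
river cycle of g (length 22): (-19, 42, 4), (4, 38, -39), (-39, 40, 3), (3, 44, -11), (-11, 44, 3), (3, 40, -39), (-39, 38, 4), (4, 42, -19), (-19, 34, 12), (12, 38, -13), … (12 more)
cycles differ ⇒ inequivalent

no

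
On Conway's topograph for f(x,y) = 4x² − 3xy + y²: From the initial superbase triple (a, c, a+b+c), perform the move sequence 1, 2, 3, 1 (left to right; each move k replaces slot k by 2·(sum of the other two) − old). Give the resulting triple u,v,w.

start (4,1,2) = (f(1,0),f(0,1),f(1,1))
replace slot 1: 2·(1+2) − 4 = 2 → (2,1,2)
replace slot 2: 2·(2+2) − 1 = 7 → (2,7,2)
replace slot 3: 2·(2+7) − 2 = 16 → (2,7,16)
replace slot 1: 2·(7+16) − 2 = 44 → (44,7,16)

44,7,16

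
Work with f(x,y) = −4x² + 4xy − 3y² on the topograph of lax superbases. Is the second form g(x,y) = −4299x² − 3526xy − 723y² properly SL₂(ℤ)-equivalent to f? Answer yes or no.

D₁ = -32, D₂ = -32
f is negative-definite; reduce −f:
−f: translate: b→4 (≡-4 mod 8), so (4,-4,3)→(4,4,3)
−f: flip: (4,4,3)→(3,-4,4)
−f: translate: b→2 (≡-4 mod 6), so (3,-4,4)→(3,2,3)
−f: reduced (well bottom): (3,2,3) with a≤c, −a<b≤a
flip sign back: reduced form of f is (-3,-2,-3)
g is negative-definite; reduce −g:
−g: flip: (4299,3526,723)→(723,-3526,4299)
−g: translate: b→-634 (≡-3526 mod 1446), so (723,-3526,4299)→(723,-634,139)
−g: flip: (723,-634,139)→(139,634,723)
−g: translate: b→78 (≡634 mod 278), so (139,634,723)→(139,78,11)
−g: flip: (139,78,11)→(11,-78,139)
−g: translate: b→10 (≡-78 mod 22), so (11,-78,139)→(11,10,3)
−g: flip: (11,10,3)→(3,-10,11)
−g: translate: b→2 (≡-10 mod 6), so (3,-10,11)→(3,2,3)
−g: reduced (well bottom): (3,2,3) with a≤c, −a<b≤a
flip sign back: reduced form of g is (-3,-2,-3)
reduced forms (-3, -2, -3) vs (-3, -2, -3) ⇒ equivalent

yes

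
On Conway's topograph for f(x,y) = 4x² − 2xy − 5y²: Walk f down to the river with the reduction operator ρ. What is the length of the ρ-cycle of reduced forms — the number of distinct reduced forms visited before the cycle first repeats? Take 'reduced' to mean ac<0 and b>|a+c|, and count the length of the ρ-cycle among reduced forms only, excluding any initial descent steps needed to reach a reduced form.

D = 84, ⌊√D⌋ = 9
descent: ρ → (-5,2,4)  [lands on river]
river: ρ → (4,6,-3)
river: ρ → (-3,6,4)
river: ρ → (4,2,-5)
river: ρ → (-5,8,1)
river: ρ → (1,8,-5)
ρ-cycle length = 6 (tail of 1 descent step not counted)

6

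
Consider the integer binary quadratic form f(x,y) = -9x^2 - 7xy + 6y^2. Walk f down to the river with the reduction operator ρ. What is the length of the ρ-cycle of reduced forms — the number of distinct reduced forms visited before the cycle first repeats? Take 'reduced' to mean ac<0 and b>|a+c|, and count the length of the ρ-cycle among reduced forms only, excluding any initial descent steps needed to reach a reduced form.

D = 265, ⌊√D⌋ = 16
descent: ρ → (6,7,-9)  [lands on river]
river: ρ → (-9,11,4)
river: ρ → (4,13,-6)
river: ρ → (-6,11,6)
river: ρ → (6,13,-4)
river: ρ → (-4,11,9)
river: ρ → (9,7,-6)
river: ρ → (-6,5,10)
river: ρ → (10,15,-1)
river: ρ → (-1,15,10)
river: ρ → (10,5,-6)
river: ρ → (-6,7,9)
river: ρ → (9,11,-4)
river: ρ → (-4,13,6)
river: ρ → (6,11,-6)
river: ρ → (-6,13,4)
river: ρ → (4,11,-9)
river: ρ → (-9,7,6)
river: ρ → (6,5,-10)
river: ρ → (-10,15,1)
river: ρ → (1,15,-10)
river: ρ → (-10,5,6)
ρ-cycle length = 22 (tail of 1 descent step not counted)

22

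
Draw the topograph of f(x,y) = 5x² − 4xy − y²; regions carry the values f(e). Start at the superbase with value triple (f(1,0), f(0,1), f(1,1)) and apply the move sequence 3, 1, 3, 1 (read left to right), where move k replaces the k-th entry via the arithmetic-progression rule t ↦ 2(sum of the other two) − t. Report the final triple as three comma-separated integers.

start (5,-1,0) = (f(1,0),f(0,1),f(1,1))
replace slot 3: 2·(5+(-1)) − 0 = 8 → (5,-1,8)
replace slot 1: 2·((-1)+8) − 5 = 9 → (9,-1,8)
replace slot 3: 2·(9+(-1)) − 8 = 8 → (9,-1,8)
replace slot 1: 2·((-1)+8) − 9 = 5 → (5,-1,8)

5,-1,8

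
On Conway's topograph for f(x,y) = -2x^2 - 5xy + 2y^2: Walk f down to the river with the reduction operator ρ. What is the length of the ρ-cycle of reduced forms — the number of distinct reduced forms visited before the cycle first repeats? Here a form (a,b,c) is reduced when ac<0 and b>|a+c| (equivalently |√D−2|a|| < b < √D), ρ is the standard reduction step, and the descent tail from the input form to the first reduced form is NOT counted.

D = 41, ⌊√D⌋ = 6
descent: ρ → (2,5,-2)  [lands on river]
river: ρ → (-2,3,4)
river: ρ → (4,5,-1)
river: ρ → (-1,5,4)
river: ρ → (4,3,-2)
river: ρ → (-2,5,2)
river: ρ → (2,3,-4)
river: ρ → (-4,5,1)
river: ρ → (1,5,-4)
river: ρ → (-4,3,2)
ρ-cycle length = 10 (tail of 1 descent step not counted)

10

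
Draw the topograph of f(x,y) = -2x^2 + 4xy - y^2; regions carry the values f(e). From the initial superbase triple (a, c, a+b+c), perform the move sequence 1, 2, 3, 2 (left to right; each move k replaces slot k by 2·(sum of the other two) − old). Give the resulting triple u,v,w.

start (-2,-1,1) = (f(1,0),f(0,1),f(1,1))
replace slot 1: 2·((-1)+1) − (-2) = 2 → (2,-1,1)
replace slot 2: 2·(2+1) − (-1) = 7 → (2,7,1)
replace slot 3: 2·(2+7) − 1 = 17 → (2,7,17)
replace slot 2: 2·(2+17) − 7 = 31 → (2,31,17)

2,31,17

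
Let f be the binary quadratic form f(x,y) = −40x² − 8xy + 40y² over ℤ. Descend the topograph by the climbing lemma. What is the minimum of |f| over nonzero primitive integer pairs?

descent: ρ → (40,8,-40)  [lands on river]
river: ρ → (-40,72,8)
river: ρ → (8,72,-40)
river: ρ → (-40,8,40)
river: ρ → (40,72,-8)
river: ρ → (-8,72,40)
closes: descent 1, river 6
min |a| on river = 8

8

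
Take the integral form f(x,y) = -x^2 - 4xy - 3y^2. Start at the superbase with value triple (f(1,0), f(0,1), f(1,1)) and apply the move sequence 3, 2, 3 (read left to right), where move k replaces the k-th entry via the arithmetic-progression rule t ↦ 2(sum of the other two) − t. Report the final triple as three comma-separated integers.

start (-1,-3,-8) = (f(1,0),f(0,1),f(1,1))
replace slot 3: 2·((-1)+(-3)) − (-8) = 0 → (-1,-3,0)
replace slot 2: 2·((-1)+0) − (-3) = 1 → (-1,1,0)
replace slot 3: 2·((-1)+1) − 0 = 0 → (-1,1,0)

-1,1,0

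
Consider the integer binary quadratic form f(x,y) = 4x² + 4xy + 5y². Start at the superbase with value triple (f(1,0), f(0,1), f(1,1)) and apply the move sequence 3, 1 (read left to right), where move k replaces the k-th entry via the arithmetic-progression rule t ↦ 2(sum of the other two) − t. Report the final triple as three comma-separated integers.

start (4,5,13) = (f(1,0),f(0,1),f(1,1))
replace slot 3: 2·(4+5) − 13 = 5 → (4,5,5)
replace slot 1: 2·(5+5) − 4 = 16 → (16,5,5)

16,5,5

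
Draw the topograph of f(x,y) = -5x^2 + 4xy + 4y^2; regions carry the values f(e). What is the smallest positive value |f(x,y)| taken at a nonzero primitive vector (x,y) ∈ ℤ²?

river: ρ → (4,4,-5)
river: ρ → (-5,6,3)
river: ρ → (3,6,-5)
river: ρ → (-5,4,4)
closes: descent 0, river 4
min |a| on river = 3

3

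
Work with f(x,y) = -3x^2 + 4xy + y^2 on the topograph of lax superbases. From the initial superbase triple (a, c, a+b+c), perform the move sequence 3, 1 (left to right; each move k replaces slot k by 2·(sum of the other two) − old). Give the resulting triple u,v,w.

start (-3,1,2) = (f(1,0),f(0,1),f(1,1))
replace slot 3: 2·((-3)+1) − 2 = -6 → (-3,1,-6)
replace slot 1: 2·(1+(-6)) − (-3) = -7 → (-7,1,-6)

-7,1,-6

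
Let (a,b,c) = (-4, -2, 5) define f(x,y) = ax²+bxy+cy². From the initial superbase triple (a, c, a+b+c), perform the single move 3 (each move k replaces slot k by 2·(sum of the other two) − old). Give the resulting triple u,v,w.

start (-4,5,-1) = (f(1,0),f(0,1),f(1,1))
replace slot 3: 2·((-4)+5) − (-1) = 3 → (-4,5,3)

-4,5,3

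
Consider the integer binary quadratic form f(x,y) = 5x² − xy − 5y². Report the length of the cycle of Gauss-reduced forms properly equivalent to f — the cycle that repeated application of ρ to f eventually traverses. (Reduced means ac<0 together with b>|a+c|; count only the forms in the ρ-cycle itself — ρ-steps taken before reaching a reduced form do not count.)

D = 101, ⌊√D⌋ = 10
descent: ρ → (-5,1,5)  [lands on river]
river: ρ → (5,9,-1)
river: ρ → (-1,9,5)
river: ρ → (5,1,-5)
river: ρ → (-5,9,1)
river: ρ → (1,9,-5)
ρ-cycle length = 6 (tail of 1 descent step not counted)

6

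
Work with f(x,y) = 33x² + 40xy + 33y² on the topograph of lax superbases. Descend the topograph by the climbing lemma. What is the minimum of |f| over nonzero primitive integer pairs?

translate: b→-26 (≡40 mod 66), so (33,40,33)→(33,-26,26)
flip: (33,-26,26)→(26,26,33)
reduced (well bottom): (26,26,33) with a≤c, −a<b≤a
well minimum = a = 26

26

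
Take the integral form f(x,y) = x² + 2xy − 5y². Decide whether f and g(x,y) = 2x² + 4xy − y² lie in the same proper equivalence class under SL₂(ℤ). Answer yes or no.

D₁ = 24, D₂ = 24
river cycle of f (length 2): (1, 4, -2), (-2, 4, 1)
river cycle of g (length 2): (-1, 4, 2), (2, 4, -1)
cycles differ ⇒ inequivalent

no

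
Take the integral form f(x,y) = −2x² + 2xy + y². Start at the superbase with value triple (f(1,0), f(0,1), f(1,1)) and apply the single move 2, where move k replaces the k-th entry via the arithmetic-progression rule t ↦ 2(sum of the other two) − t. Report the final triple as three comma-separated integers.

start (-2,1,1) = (f(1,0),f(0,1),f(1,1))
replace slot 2: 2·((-2)+1) − 1 = -3 → (-2,-3,1)

-2,-3,1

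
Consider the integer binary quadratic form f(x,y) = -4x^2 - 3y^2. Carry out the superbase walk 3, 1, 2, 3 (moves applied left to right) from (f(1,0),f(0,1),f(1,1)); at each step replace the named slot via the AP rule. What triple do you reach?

start (-4,-3,-7) = (f(1,0),f(0,1),f(1,1))
replace slot 3: 2·((-4)+(-3)) − (-7) = -7 → (-4,-3,-7)
replace slot 1: 2·((-3)+(-7)) − (-4) = -16 → (-16,-3,-7)
replace slot 2: 2·((-16)+(-7)) − (-3) = -43 → (-16,-43,-7)
replace slot 3: 2·((-16)+(-43)) − (-7) = -111 → (-16,-43,-111)

-16,-43,-111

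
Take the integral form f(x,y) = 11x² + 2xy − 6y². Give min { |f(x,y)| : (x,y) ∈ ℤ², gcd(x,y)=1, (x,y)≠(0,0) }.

descent: ρ → (-6,10,7)  [lands on river]
river: ρ → (7,4,-9)
river: ρ → (-9,14,2)
river: ρ → (2,14,-9)
river: ρ → (-9,4,7)
river: ρ → (7,10,-6)
river: ρ → (-6,14,3)
river: ρ → (3,16,-1)
river: ρ → (-1,16,3)
river: ρ → (3,14,-6)
closes: descent 1, river 10
min |a| on river = 1

1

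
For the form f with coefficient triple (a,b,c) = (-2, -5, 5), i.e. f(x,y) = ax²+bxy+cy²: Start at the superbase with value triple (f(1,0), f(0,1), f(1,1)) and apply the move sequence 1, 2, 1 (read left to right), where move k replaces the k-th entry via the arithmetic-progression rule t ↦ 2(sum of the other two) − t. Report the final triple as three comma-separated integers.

start (-2,5,-2) = (f(1,0),f(0,1),f(1,1))
replace slot 1: 2·(5+(-2)) − (-2) = 8 → (8,5,-2)
replace slot 2: 2·(8+(-2)) − 5 = 7 → (8,7,-2)
replace slot 1: 2·(7+(-2)) − 8 = 2 → (2,7,-2)

2,7,-2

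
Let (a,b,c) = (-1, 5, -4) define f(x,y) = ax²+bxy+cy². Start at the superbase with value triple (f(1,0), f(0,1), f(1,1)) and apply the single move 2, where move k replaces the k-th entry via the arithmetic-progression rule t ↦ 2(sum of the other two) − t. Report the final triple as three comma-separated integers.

start (-1,-4,0) = (f(1,0),f(0,1),f(1,1))
replace slot 2: 2·((-1)+0) − (-4) = 2 → (-1,2,0)

-1,2,0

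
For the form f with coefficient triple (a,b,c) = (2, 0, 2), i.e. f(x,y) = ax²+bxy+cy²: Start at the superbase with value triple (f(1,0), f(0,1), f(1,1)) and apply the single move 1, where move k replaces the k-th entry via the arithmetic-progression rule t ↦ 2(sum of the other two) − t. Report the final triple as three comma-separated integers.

start (2,2,4) = (f(1,0),f(0,1),f(1,1))
replace slot 1: 2·(2+4) − 2 = 10 → (10,2,4)

10,2,4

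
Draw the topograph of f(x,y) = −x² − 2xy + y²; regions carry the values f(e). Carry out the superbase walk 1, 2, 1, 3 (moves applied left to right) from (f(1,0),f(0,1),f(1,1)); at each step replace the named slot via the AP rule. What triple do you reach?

start (-1,1,-2) = (f(1,0),f(0,1),f(1,1))
replace slot 1: 2·(1+(-2)) − (-1) = -1 → (-1,1,-2)
replace slot 2: 2·((-1)+(-2)) − 1 = -7 → (-1,-7,-2)
replace slot 1: 2·((-7)+(-2)) − (-1) = -17 → (-17,-7,-2)
replace slot 3: 2·((-17)+(-7)) − (-2) = -46 → (-17,-7,-46)

-17,-7,-46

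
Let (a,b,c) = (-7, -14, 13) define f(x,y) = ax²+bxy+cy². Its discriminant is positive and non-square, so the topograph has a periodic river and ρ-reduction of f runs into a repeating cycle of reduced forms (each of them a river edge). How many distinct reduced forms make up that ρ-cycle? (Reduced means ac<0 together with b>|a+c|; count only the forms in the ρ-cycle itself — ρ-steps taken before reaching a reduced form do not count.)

D = 560, ⌊√D⌋ = 23
descent: ρ → (13,14,-7)  [lands on river]
river: ρ → (-7,14,13)
river: ρ → (13,12,-8)
river: ρ → (-8,20,5)
river: ρ → (5,20,-8)
river: ρ → (-8,12,13)
ρ-cycle length = 6 (tail of 1 descent step not counted)

6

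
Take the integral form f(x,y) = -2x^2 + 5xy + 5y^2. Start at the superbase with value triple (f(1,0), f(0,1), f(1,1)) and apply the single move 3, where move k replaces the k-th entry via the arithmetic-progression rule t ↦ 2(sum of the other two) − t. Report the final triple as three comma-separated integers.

start (-2,5,8) = (f(1,0),f(0,1),f(1,1))
replace slot 3: 2·((-2)+5) − 8 = -2 → (-2,5,-2)

-2,5,-2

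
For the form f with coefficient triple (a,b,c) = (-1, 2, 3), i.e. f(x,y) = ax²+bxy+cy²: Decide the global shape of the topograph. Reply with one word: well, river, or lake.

D = b²−4ac = 2² − 4·(-1)·3 = 16
D = 4² is a perfect square ⇒ form factors over ℤ ⇒ lakes

lake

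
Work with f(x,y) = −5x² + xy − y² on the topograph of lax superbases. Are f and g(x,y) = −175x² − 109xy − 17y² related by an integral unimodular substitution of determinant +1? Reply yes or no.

D₁ = -19, D₂ = -19
f is negative-definite; reduce −f:
−f: flip: (5,-1,1)→(1,1,5)
−f: reduced (well bottom): (1,1,5) with a≤c, −a<b≤a
flip sign back: reduced form of f is (-1,-1,-5)
g is negative-definite; reduce −g:
−g: flip: (175,109,17)→(17,-109,175)
−g: translate: b→-7 (≡-109 mod 34), so (17,-109,175)→(17,-7,1)
−g: flip: (17,-7,1)→(1,7,17)
−g: translate: b→1 (≡7 mod 2), so (1,7,17)→(1,1,5)
−g: reduced (well bottom): (1,1,5) with a≤c, −a<b≤a
flip sign back: reduced form of g is (-1,-1,-5)
reduced forms (-1, -1, -5) vs (-1, -1, -5) ⇒ equivalent

yes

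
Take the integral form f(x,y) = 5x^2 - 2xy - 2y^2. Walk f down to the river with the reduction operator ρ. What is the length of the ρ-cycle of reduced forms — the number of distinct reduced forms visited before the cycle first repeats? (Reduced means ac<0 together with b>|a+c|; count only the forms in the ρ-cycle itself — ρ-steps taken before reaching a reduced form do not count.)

D = 44, ⌊√D⌋ = 6
descent: ρ → (-2,6,1)  [lands on river]
river: ρ → (1,6,-2)
ρ-cycle length = 2 (tail of 1 descent step not counted)

2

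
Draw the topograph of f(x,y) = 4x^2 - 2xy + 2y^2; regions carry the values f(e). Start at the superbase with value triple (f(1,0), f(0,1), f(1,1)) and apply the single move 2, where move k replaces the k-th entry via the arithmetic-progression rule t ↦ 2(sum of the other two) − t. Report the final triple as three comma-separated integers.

start (4,2,4) = (f(1,0),f(0,1),f(1,1))
replace slot 2: 2·(4+4) − 2 = 14 → (4,14,4)

4,14,4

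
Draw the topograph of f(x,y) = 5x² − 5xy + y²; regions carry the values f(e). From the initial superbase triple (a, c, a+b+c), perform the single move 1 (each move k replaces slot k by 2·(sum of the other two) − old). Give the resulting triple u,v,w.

start (5,1,1) = (f(1,0),f(0,1),f(1,1))
replace slot 1: 2·(1+1) − 5 = -1 → (-1,1,1)

-1,1,1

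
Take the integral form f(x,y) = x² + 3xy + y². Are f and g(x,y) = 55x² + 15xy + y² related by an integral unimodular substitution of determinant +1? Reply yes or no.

D₁ = 5, D₂ = 5
river cycle of f (length 2): (1, 1, -1), (-1, 1, 1)
river cycle of g (length 2): (1, 1, -1), (-1, 1, 1)
cycles coincide ⇒ equivalent

yes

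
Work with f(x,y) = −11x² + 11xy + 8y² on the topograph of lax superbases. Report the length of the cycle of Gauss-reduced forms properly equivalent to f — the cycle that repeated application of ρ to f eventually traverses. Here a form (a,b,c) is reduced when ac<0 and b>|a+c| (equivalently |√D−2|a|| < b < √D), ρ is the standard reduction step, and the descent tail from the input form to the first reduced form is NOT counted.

D = 473, ⌊√D⌋ = 21
river: ρ → (8,21,-1)
river: ρ → (-1,21,8)
river: ρ → (8,11,-11)
river: ρ → (-11,11,8)
ρ-cycle length = 4 (tail of 0 descent steps not counted)

4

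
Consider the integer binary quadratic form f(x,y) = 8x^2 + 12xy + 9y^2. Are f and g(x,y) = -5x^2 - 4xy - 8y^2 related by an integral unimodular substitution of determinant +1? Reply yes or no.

D₁ = -144, D₂ = -144
f: translate: b→-4 (≡12 mod 16), so (8,12,9)→(8,-4,5)
f: flip: (8,-4,5)→(5,4,8)
f: reduced (well bottom): (5,4,8) with a≤c, −a<b≤a
g is negative-definite; reduce −g:
−g: reduced (well bottom): (5,4,8) with a≤c, −a<b≤a
flip sign back: reduced form of g is (-5,-4,-8)
reduced forms (5, 4, 8) vs (-5, -4, -8) ⇒ inequivalent

no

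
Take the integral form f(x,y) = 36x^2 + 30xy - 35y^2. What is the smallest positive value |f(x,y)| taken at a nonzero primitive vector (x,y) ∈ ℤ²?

river: ρ → (-35,40,31)
river: ρ → (31,22,-44)
river: ρ → (-44,66,9)
river: ρ → (9,60,-65)
river: ρ → (-65,70,4)
river: ρ → (4,74,-29)
river: ρ → (-29,42,36)
river: ρ → (36,30,-35)
closes: descent 0, river 8
min |a| on river = 4

4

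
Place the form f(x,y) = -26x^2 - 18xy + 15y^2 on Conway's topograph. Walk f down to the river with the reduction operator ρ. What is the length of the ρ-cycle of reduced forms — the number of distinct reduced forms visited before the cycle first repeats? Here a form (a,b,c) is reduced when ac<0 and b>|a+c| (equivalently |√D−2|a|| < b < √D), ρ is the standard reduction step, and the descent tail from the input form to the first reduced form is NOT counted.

D = 1884, ⌊√D⌋ = 43
descent: ρ → (15,18,-26)  [lands on river]
river: ρ → (-26,34,7)
river: ρ → (7,36,-21)
river: ρ → (-21,6,22)
river: ρ → (22,38,-5)
river: ρ → (-5,42,6)
river: ρ → (6,42,-5)
river: ρ → (-5,38,22)
river: ρ → (22,6,-21)
river: ρ → (-21,36,7)
river: ρ → (7,34,-26)
river: ρ → (-26,18,15)
river: ρ → (15,42,-2)
river: ρ → (-2,42,15)
ρ-cycle length = 14 (tail of 1 descent step not counted)

14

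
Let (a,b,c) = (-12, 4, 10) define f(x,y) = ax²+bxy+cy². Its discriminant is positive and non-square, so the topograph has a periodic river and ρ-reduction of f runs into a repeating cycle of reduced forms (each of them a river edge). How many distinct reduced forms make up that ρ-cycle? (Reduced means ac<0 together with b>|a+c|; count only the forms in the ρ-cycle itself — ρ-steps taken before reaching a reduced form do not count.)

D = 496, ⌊√D⌋ = 22
river: ρ → (10,16,-6)
river: ρ → (-6,20,4)
river: ρ → (4,20,-6)
river: ρ → (-6,16,10)
river: ρ → (10,4,-12)
river: ρ → (-12,20,2)
river: ρ → (2,20,-12)
river: ρ → (-12,4,10)
ρ-cycle length = 8 (tail of 0 descent steps not counted)

8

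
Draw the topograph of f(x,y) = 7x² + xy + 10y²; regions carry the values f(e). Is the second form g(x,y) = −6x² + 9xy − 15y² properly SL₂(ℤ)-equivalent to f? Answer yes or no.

D₁ = -279, D₂ = -279
f: reduced (well bottom): (7,1,10) with a≤c, −a<b≤a
g is negative-definite; reduce −g:
−g: translate: b→3 (≡-9 mod 12), so (6,-9,15)→(6,3,12)
−g: reduced (well bottom): (6,3,12) with a≤c, −a<b≤a
flip sign back: reduced form of g is (-6,-3,-12)
reduced forms (7, 1, 10) vs (-6, -3, -12) ⇒ inequivalent

no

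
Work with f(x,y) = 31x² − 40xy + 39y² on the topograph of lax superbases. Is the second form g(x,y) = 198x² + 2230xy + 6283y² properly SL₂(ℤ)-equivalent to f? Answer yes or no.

D₁ = -3236, D₂ = -3236
f: translate: b→22 (≡-40 mod 62), so (31,-40,39)→(31,22,30)
f: flip: (31,22,30)→(30,-22,31)
f: reduced (well bottom): (30,-22,31) with a≤c, −a<b≤a
g: translate: b→-146 (≡2230 mod 396), so (198,2230,6283)→(198,-146,31)
g: flip: (198,-146,31)→(31,146,198)
g: translate: b→22 (≡146 mod 62), so (31,146,198)→(31,22,30)
g: flip: (31,22,30)→(30,-22,31)
g: reduced (well bottom): (30,-22,31) with a≤c, −a<b≤a
reduced forms (30, -22, 31) vs (30, -22, 31) ⇒ equivalent

yes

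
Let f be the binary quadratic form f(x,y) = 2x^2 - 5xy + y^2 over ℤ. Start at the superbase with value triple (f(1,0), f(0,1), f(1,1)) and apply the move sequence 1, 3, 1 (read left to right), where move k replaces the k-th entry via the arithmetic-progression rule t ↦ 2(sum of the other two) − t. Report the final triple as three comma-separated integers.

start (2,1,-2) = (f(1,0),f(0,1),f(1,1))
replace slot 1: 2·(1+(-2)) − 2 = -4 → (-4,1,-2)
replace slot 3: 2·((-4)+1) − (-2) = -4 → (-4,1,-4)
replace slot 1: 2·(1+(-4)) − (-4) = -2 → (-2,1,-4)

-2,1,-4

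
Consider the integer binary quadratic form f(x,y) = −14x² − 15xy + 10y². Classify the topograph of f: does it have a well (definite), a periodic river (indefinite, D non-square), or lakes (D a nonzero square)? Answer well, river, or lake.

D = b²−4ac = (-15)² − 4·(-14)·10 = 785
D > 0 non-square ⇒ indefinite ⇒ periodic river

river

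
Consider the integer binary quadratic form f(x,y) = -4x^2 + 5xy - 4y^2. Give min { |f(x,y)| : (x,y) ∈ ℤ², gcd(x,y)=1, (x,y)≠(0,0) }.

translate: b→3 (≡-5 mod 8), so (4,-5,4)→(4,3,3)
flip: (4,3,3)→(3,-3,4)
translate: b→3 (≡-3 mod 6), so (3,-3,4)→(3,3,4)
reduced (well bottom): (3,3,4) with a≤c, −a<b≤a
well minimum |f| = |-3| = 3 (negative-definite)

3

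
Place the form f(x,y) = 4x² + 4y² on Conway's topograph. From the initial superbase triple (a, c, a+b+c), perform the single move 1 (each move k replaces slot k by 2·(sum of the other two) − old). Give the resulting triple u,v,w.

start (4,4,8) = (f(1,0),f(0,1),f(1,1))
replace slot 1: 2·(4+8) − 4 = 20 → (20,4,8)

20,4,8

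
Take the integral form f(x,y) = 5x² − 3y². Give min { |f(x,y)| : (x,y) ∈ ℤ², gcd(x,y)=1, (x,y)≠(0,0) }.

descent: ρ → (-3,6,2)  [lands on river]
river: ρ → (2,6,-3)
closes: descent 1, river 2
min |a| on river = 2

2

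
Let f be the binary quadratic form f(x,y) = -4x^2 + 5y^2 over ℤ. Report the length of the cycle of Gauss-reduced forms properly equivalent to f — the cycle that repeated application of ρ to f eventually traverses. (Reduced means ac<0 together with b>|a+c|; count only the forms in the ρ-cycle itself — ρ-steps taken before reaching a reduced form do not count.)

D = 80, ⌊√D⌋ = 8
descent: ρ → (5,0,-4)
descent: ρ → (-4,8,1)  [lands on river]
river: ρ → (1,8,-4)
ρ-cycle length = 2 (tail of 2 descent steps not counted)

2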